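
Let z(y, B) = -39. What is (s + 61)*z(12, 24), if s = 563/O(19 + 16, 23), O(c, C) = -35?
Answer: -61308/35 ≈ -1751.7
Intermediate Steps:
s = -563/35 (s = 563/(-35) = 563*(-1/35) = -563/35 ≈ -16.086)
(s + 61)*z(12, 24) = (-563/35 + 61)*(-39) = (1572/35)*(-39) = -61308/35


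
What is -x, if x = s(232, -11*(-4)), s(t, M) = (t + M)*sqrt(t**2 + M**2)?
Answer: -1104*sqrt(3485) ≈ -65173.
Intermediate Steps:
s(t, M) = sqrt(M**2 + t**2)*(M + t) (s(t, M) = (M + t)*sqrt(M**2 + t**2) = sqrt(M**2 + t**2)*(M + t))
x = 1104*sqrt(3485) (x = sqrt((-11*(-4))**2 + 232**2)*(-11*(-4) + 232) = sqrt(44**2 + 53824)*(44 + 232) = sqrt(1936 + 53824)*276 = sqrt(55760)*276 = (4*sqrt(3485))*276 = 1104*sqrt(3485) ≈ 65173.)
-x = -1104*sqrt(3485)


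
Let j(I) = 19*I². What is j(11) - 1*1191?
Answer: 1108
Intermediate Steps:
j(11) - 1*1191 = 19*11² - 1*1191 = 19*121 - 1191 = 2299 - 1191 = 1108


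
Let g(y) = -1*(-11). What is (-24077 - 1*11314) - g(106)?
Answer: -35402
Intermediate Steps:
g(y) = 11
(-24077 - 1*11314) - g(106) = (-24077 - 1*11314) - 1*11 = (-24077 - 11314) - 11 = -35391 - 11 = -35402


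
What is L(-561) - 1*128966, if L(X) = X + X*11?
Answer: -135698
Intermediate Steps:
L(X) = 12*X (L(X) = X + 11*X = 12*X)
L(-561) - 1*128966 = 12*(-561) - 1*128966 = -6732 - 128966 = -135698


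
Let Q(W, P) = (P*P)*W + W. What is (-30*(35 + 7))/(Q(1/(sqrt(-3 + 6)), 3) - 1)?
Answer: -3780/97 - 12600*sqrt(3)/97 ≈ -263.96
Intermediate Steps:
Q(W, P) = W + W*P**2 (Q(W, P) = P**2*W + W = W*P**2 + W = W + W*P**2)
(-30*(35 + 7))/(Q(1/(sqrt(-3 + 6)), 3) - 1) = (-30*(35 + 7))/((1 + 3**2)/(sqrt(-3 + 6)) - 1) = (-30*42)/((1 + 9)/(sqrt(3)) - 1) = -1260/((sqrt(3)/3)*10 - 1) = -1260/(10*sqrt(3)/3 - 1) = -1260/(-1 + 10*sqrt(3)/3)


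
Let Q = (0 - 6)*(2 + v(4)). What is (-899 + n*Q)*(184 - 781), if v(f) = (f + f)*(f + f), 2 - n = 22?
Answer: -4191537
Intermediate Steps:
n = -20 (n = 2 - 1*22 = 2 - 22 = -20)
v(f) = 4*f**2 (v(f) = (2*f)*(2*f) = 4*f**2)
Q = -396 (Q = (0 - 6)*(2 + 4*4**2) = -6*(2 + 4*16) = -6*(2 + 64) = -6*66 = -396)
(-899 + n*Q)*(184 - 781) = (-899 - 20*(-396))*(184 - 781) = (-899 + 7920)*(-597) = 7021*(-597) = -4191537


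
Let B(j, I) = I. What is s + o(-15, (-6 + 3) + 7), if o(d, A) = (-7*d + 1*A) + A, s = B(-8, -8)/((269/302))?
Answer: 27981/269 ≈ 104.02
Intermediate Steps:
s = -2416/269 (s = -8/(269/302) = -8/(269*(1/302)) = -8/269/302 = -8*302/269 = -2416/269 ≈ -8.9814)
o(d, A) = -7*d + 2*A (o(d, A) = (-7*d + A) + A = (A - 7*d) + A = -7*d + 2*A)
s + o(-15, (-6 + 3) + 7) = -2416/269 + (-7*(-15) + 2*((-6 + 3) + 7)) = -2416/269 + (105 + 2*(-3 + 7)) = -2416/269 + (105 + 2*4) = -2416/269 + (105 + 8) = -2416/269 + 113 = 27981/269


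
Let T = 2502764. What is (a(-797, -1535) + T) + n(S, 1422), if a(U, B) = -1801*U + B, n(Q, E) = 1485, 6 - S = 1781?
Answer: 3938111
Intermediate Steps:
S = -1775 (S = 6 - 1*1781 = 6 - 1781 = -1775)
a(U, B) = B - 1801*U
(a(-797, -1535) + T) + n(S, 1422) = ((-1535 - 1801*(-797)) + 2502764) + 1485 = ((-1535 + 1435397) + 2502764) + 1485 = (1433862 + 2502764) + 1485 = 3936626 + 1485 = 3938111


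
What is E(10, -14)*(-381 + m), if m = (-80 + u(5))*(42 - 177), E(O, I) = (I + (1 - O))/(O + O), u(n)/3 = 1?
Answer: -115161/10 ≈ -11516.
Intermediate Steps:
u(n) = 3 (u(n) = 3*1 = 3)
E(O, I) = (1 + I - O)/(2*O) (E(O, I) = (1 + I - O)/((2*O)) = (1 + I - O)*(1/(2*O)) = (1 + I - O)/(2*O))
m = 10395 (m = (-80 + 3)*(42 - 177) = -77*(-135) = 10395)
E(10, -14)*(-381 + m) = ((½)*(1 - 14 - 1*10)/10)*(-381 + 10395) = ((½)*(⅒)*(1 - 14 - 10))*10014 = ((½)*(⅒)*(-23))*10014 = -23/20*10014 = -115161/10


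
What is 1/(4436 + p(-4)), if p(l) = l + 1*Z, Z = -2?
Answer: 1/4430 ≈ 0.00022573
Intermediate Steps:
p(l) = -2 + l (p(l) = l + 1*(-2) = l - 2 = -2 + l)
1/(4436 + p(-4)) = 1/(4436 + (-2 - 4)) = 1/(4436 - 6) = 1/4430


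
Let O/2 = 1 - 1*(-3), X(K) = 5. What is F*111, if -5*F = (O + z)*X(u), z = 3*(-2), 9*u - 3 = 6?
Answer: -222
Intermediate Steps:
u = 1 (u = ⅓ + (⅑)*6 = ⅓ + ⅔ = 1)
z = -6
O = 8 (O = 2*(1 - 1*(-3)) = 2*(1 + 3) = 2*4 = 8)
F = -2 (F = -(8 - 6)*5/5 = -2*5/5 = -⅕*10 = -2)
F*111 = -2*111 = -222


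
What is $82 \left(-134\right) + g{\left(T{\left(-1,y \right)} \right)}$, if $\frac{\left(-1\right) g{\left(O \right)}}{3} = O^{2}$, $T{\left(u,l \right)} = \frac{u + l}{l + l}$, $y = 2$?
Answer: $- \frac{175811}{16} \approx -10988.0$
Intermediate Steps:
$T{\left(u,l \right)} = \frac{l + u}{2 l}$
$g{\left(O \right)} = - 3 O^{2}$
$82 \left(-134\right) + g{\left(T{\left(-1,y \right)} \right)} = 82 \left(-134\right) - 3 \left(\frac{2 - 1}{2 \cdot 2}\right)^{2} = -10988 - 3 \left(\frac{1}{2} \cdot \frac{1}{2} \cdot 1\right)^{2} = -10988 - \frac{3}{16} = - \frac{175811}{16}$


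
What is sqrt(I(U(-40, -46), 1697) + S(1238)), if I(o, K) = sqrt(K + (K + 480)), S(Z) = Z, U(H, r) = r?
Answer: sqrt(1238 + sqrt(3874)) ≈ 36.059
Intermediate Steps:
I(o, K) = sqrt(480 + 2*K) (I(o, K) = sqrt(K + (480 + K)) = sqrt(480 + 2*K))
sqrt(I(U(-40, -46), 1697) + S(1238)) = sqrt(sqrt(480 + 2*1697) + 1238) = sqrt(sqrt(480 + 3394) + 1238) = sqrt(sqrt(3874) + 1238) = sqrt(1238 + sqrt(3874))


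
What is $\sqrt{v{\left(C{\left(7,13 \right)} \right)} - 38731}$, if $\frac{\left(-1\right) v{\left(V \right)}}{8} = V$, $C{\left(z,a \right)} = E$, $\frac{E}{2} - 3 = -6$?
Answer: $i \sqrt{38683} \approx 196.68 i$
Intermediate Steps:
$E = -6$ ($E = 6 + 2 \left(-6\right) = 6 - 12 = -6$)
$C{\left(z,a \right)} = -6$
$v{\left(V \right)} = - 8 V$
$\sqrt{v{\left(C{\left(7,13 \right)} \right)} - 38731} = \sqrt{\left(-8\right) \left(-6\right) - 38731} = \sqrt{48 - 38731} = \sqrt{-38683} = i \sqrt{38683}$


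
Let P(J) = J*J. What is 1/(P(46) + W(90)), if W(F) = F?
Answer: 1/2206 ≈ 0.00045331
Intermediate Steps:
P(J) = J**2
1/(P(46) + W(90)) = 1/(46**2 + 90) = 1/(2116 + 90) = 1/2206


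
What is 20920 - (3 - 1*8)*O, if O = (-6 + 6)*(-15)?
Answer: 20920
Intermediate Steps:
O = 0 (O = 0*(-15) = 0)
20920 - (3 - 1*8)*O = 20920 - (3 - 1*8)*0 = 20920 - (3 - 8)*0 = 20920 - (-5)*0 = 20920 - 1*0 = 20920 + 0 = 20920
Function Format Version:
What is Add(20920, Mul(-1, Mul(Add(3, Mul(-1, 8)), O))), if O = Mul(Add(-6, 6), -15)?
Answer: 20920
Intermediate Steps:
O = 0 (O = Mul(0, -15) = 0)
Add(20920, Mul(-1, Mul(Add(3, Mul(-1, 8)), O))) = Add(20920, Mul(-1, Mul(Add(3, Mul(-1, 8)), 0))) = Add(20920, Mul(-1, Mul(Add(3, -8), 0))) = Add(20920, Mul(-1, Mul(-5, 0))) = Add(20920, Mul(-1, 0)) = Add(20920, 0) = 20920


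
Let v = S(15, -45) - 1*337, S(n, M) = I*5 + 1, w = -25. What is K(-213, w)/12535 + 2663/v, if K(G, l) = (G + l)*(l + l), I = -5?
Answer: -5816961/905027 ≈ -6.4274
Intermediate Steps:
S(n, M) = -24 (S(n, M) = -5*5 + 1 = -25 + 1 = -24)
K(G, l) = 2*l*(G + l) (K(G, l) = (G + l)*(2*l) = 2*l*(G + l))
v = -361 (v = -24 - 1*337 = -24 - 337 = -361)
K(-213, w)/12535 + 2663/v = (2*(-25)*(-213 - 25))/12535 + 2663/(-361) = (2*(-25)*(-238))*(1/12535) + 2663*(-1/361) = 11900*(1/12535) - 2663/361 = 2380/2507 - 2663/361 = -5816961/905027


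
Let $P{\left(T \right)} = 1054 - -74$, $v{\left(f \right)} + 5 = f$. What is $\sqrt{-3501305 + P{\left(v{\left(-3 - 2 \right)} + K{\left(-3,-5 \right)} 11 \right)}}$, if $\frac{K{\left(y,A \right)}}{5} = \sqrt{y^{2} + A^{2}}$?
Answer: $i \sqrt{3500177} \approx 1870.9 i$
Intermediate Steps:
$K{\left(y,A \right)} = 5 \sqrt{A^{2} + y^{2}}$ ($K{\left(y,A \right)} = 5 \sqrt{y^{2} + A^{2}} = 5 \sqrt{A^{2} + y^{2}}$)
$v{\left(f \right)} = -5 + f$
$P{\left(T \right)} = 1128$ ($P{\left(T \right)} = 1054 + 74 = 1128$)
$\sqrt{-3501305 + P{\left(v{\left(-3 - 2 \right)} + K{\left(-3,-5 \right)} 11 \right)}} = \sqrt{-3501305 + 1128} = \sqrt{-3500177} = i \sqrt{3500177}$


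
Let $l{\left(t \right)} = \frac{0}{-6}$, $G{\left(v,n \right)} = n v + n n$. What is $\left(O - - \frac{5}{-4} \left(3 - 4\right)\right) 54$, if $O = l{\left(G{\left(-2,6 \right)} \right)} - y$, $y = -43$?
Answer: $\frac{4779}{2} \approx 2389.5$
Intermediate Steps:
$G{\left(v,n \right)} = n^{2} + n v$ ($G{\left(v,n \right)} = n v + n^{2} = n^{2} + n v$)
$l{\left(t \right)} = 0$ ($l{\left(t \right)} = 0 \left(- \frac{1}{6}\right) = 0$)
$O = 43$ ($O = 0 - -43 = 0 + 43 = 43$)
$\left(O - - \frac{5}{-4} \left(3 - 4\right)\right) 54 = \left(43 - - \frac{5}{-4} \left(3 - 4\right)\right) 54 = \left(43 - \left(-5\right) \left(- \frac{1}{4}\right) \left(-1\right)\right) 54 = \left(43 - \frac{5}{4} \left(-1\right)\right) 54 = \left(43 - - \frac{5}{4}\right) 54 = \left(43 + \frac{5}{4}\right) 54 = \frac{177}{4} \cdot 54 = \frac{4779}{2}$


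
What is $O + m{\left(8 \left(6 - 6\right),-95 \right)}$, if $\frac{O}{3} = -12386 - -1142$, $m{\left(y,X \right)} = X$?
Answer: $-33827$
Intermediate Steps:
$O = -33732$ ($O = 3 \left(-12386 - -1142\right) = 3 \left(-12386 + 1142\right) = 3 \left(-11244\right) = -33732$)
$O + m{\left(8 \left(6 - 6\right),-95 \right)} = -33732 - 95 = -33827$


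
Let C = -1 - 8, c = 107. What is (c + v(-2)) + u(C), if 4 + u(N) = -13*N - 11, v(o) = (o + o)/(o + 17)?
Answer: 3131/15 ≈ 208.73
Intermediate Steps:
v(o) = 2*o/(17 + o) (v(o) = (2*o)/(17 + o) = 2*o/(17 + o))
C = -9
u(N) = -15 - 13*N (u(N) = -4 + (-13*N - 11) = -4 + (-11 - 13*N) = -15 - 13*N)
(c + v(-2)) + u(C) = (107 + 2*(-2)/(17 - 2)) + (-15 - 13*(-9)) = (107 + 2*(-2)/15) + (-15 + 117) = (107 + 2*(-2)*(1/15)) + 102 = (107 - 4/15) + 102 = 1601/15 + 102 = 3131/15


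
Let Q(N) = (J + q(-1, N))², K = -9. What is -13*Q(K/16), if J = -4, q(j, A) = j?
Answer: -325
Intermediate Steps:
Q(N) = 25 (Q(N) = (-4 - 1)² = (-5)² = 25)
-13*Q(K/16) = -13*25 = -325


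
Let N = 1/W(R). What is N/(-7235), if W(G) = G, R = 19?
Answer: -1/137465 ≈ -7.2746e-6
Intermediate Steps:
N = 1/19 ≈ 0.052632
N/(-7235) = (1/19)/(-7235) = (1/19)*(-1/7235) = -1/137465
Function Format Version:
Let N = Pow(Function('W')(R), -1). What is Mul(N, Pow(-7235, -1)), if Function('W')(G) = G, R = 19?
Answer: Rational(-1, 137465) ≈ -7.2746e-6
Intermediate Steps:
N = Rational(1, 19) (N = Pow(19, -1) = Rational(1, 19) ≈ 0.052632)
Mul(N, Pow(-7235, -1)) = Mul(Rational(1, 19), Pow(-7235, -1)) = Mul(Rational(1, 19), Rational(-1, 7235)) = Rational(-1, 137465)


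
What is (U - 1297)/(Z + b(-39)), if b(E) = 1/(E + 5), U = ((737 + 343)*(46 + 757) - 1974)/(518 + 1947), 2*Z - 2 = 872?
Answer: -4663678/2154265 ≈ -2.1649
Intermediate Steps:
Z = 437 (Z = 1 + (½)*872 = 1 + 436 = 437)
U = 50898/145 (U = (1080*803 - 1974)/2465 = (867240 - 1974)*(1/2465) = 865266*(1/2465) = 50898/145 ≈ 351.02)
b(E) = 1/(5 + E)
(U - 1297)/(Z + b(-39)) = (50898/145 - 1297)/(437 + 1/(5 - 39)) = -137167/(145*(437 + 1/(-34))) = -137167/(145*(437 - 1/34)) = -137167/(145*14857/34) = -137167/145*34/14857 = -4663678/2154265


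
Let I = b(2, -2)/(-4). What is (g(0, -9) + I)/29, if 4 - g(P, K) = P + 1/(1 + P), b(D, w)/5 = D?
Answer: 1/58 ≈ 0.017241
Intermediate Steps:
b(D, w) = 5*D
g(P, K) = 4 - P - 1/(1 + P) (g(P, K) = 4 - (P + 1/(1 + P)) = 4 + (-P - 1/(1 + P)) = 4 - P - 1/(1 + P))
I = -5/2 (I = (5*2)/(-4) = 10*(-1/4) = -5/2 ≈ -2.5000)
(g(0, -9) + I)/29 = ((3 - 1*0**2 + 3*0)/(1 + 0) - 5/2)/29 = ((3 - 1*0 + 0)/1 - 5/2)/29 = (1*(3 + 0 + 0) - 5/2)/29 = (1*3 - 5/2)/29 = (3 - 5/2)/29 = (1/29)*(1/2) = 1/58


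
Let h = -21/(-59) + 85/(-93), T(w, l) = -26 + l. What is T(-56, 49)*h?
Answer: -70426/5487 ≈ -12.835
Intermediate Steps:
h = -3062/5487 (h = -21*(-1/59) + 85*(-1/93) = 21/59 - 85/93 = -3062/5487 ≈ -0.55805)
T(-56, 49)*h = (-26 + 49)*(-3062/5487) = 23*(-3062/5487) = -70426/5487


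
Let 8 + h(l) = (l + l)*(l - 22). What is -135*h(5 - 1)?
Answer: 20520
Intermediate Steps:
h(l) = -8 + 2*l*(-22 + l) (h(l) = -8 + (l + l)*(l - 22) = -8 + (2*l)*(-22 + l) = -8 + 2*l*(-22 + l))
-135*h(5 - 1) = -135*(-8 - 44*(5 - 1) + 2*(5 - 1)²) = -135*(-8 - 44*4 + 2*4²) = -135*(-8 - 176 + 2*16) = -135*(-8 - 176 + 32) = -135*(-152) = 20520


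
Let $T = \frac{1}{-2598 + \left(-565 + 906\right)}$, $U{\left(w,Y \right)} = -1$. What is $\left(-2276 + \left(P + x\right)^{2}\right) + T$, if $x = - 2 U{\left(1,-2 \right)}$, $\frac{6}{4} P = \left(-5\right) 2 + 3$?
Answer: $- \frac{46087949}{20313} \approx -2268.9$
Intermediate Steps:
$T = - \frac{1}{2257}$ ($T = \frac{1}{-2598 + 341} = \frac{1}{-2257} = - \frac{1}{2257} \approx -0.00044307$)
$P = - \frac{14}{3}$ ($P = \frac{2 \left(\left(-5\right) 2 + 3\right)}{3} = \frac{2 \left(-10 + 3\right)}{3} = \frac{2}{3} \left(-7\right) = - \frac{14}{3} \approx -4.6667$)
$x = 2$ ($x = \left(-2\right) \left(-1\right) = 2$)
$\left(-2276 + \left(P + x\right)^{2}\right) + T = \left(-2276 + \left(- \frac{14}{3} + 2\right)^{2}\right) - \frac{1}{2257} = \left(-2276 + \left(- \frac{8}{3}\right)^{2}\right) - \frac{1}{2257} = \left(-2276 + \frac{64}{9}\right) - \frac{1}{2257} = - \frac{20420}{9} - \frac{1}{2257} = - \frac{46087949}{20313}$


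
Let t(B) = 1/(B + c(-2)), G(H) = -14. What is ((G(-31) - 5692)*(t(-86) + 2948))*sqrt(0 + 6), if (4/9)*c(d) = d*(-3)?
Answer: -2439075348*sqrt(6)/145 ≈ -4.1203e+7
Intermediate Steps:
c(d) = -27*d/4 (c(d) = 9*(d*(-3))/4 = 9*(-3*d)/4 = -27*d/4)
t(B) = 1/(27/2 + B) (t(B) = 1/(B - 27/4*(-2)) = 1/(B + 27/2) = 1/(27/2 + B))
((G(-31) - 5692)*(t(-86) + 2948))*sqrt(0 + 6) = ((-14 - 5692)*(2/(27 + 2*(-86)) + 2948))*sqrt(0 + 6) = (-5706*(2/(27 - 172) + 2948))*sqrt(6) = (-5706*(2/(-145) + 2948))*sqrt(6) = (-5706*(2*(-1/145) + 2948))*sqrt(6) = (-5706*(-2/145 + 2948))*sqrt(6) = (-5706*427458/145)*sqrt(6) = -2439075348*sqrt(6)/145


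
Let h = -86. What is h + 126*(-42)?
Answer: -5378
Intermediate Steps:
h + 126*(-42) = -86 + 126*(-42) = -86 - 5292 = -5378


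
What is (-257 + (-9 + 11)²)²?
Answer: 64009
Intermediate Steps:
(-257 + (-9 + 11)²)² = (-257 + 2²)² = (-257 + 4)² = (-253)² = 64009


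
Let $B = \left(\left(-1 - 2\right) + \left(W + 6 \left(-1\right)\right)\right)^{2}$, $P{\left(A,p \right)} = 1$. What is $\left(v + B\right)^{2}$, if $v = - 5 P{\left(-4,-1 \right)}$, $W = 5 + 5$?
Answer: $16$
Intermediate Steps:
$W = 10$
$v = -5$ ($v = \left(-5\right) 1 = -5$)
$B = 1$ ($B = \left(\left(-1 - 2\right) + \left(10 + 6 \left(-1\right)\right)\right)^{2} = \left(-3 + \left(10 - 6\right)\right)^{2} = \left(-3 + 4\right)^{2} = 1^{2} = 1$)
$\left(v + B\right)^{2} = \left(-5 + 1\right)^{2} = \left(-4\right)^{2} = 16$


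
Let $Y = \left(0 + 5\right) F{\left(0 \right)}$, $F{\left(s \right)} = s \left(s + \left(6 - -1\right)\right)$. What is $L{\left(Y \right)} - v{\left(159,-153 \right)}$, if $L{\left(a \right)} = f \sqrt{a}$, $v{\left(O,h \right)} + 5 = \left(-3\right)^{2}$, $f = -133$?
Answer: $-4$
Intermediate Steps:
$F{\left(s \right)} = s \left(7 + s\right)$ ($F{\left(s \right)} = s \left(s + \left(6 + 1\right)\right) = s \left(s + 7\right) = s \left(7 + s\right)$)
$v{\left(O,h \right)} = 4$ ($v{\left(O,h \right)} = -5 + \left(-3\right)^{2} = -5 + 9 = 4$)
$Y = 0$ ($Y = \left(0 + 5\right) 0 \left(7 + 0\right) = 5 \cdot 0 \cdot 7 = 5 \cdot 0 = 0$)
$L{\left(a \right)} = - 133 \sqrt{a}$
$L{\left(Y \right)} - v{\left(159,-153 \right)} = - 133 \sqrt{0} - 4 = \left(-133\right) 0 - 4 = 0 - 4 = -4$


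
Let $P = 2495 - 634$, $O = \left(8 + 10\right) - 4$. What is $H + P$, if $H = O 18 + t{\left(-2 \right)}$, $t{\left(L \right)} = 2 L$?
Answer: $2109$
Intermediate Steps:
$O = 14$ ($O = 18 - 4 = 14$)
$H = 248$ ($H = 14 \cdot 18 + 2 \left(-2\right) = 252 - 4 = 248$)
$P = 1861$ ($P = 2495 - 634 = 1861$)
$H + P = 248 + 1861 = 2109$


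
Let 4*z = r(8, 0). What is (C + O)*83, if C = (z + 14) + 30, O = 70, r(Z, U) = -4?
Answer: 9379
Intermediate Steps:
z = -1 (z = (1/4)*(-4) = -1)
C = 43 (C = (-1 + 14) + 30 = 13 + 30 = 43)
(C + O)*83 = (43 + 70)*83 = 113*83 = 9379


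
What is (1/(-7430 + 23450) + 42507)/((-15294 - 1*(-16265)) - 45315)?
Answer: -680962141/710390880 ≈ -0.95857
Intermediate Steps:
(1/(-7430 + 23450) + 42507)/((-15294 - 1*(-16265)) - 45315) = (1/16020 + 42507)/((-15294 + 16265) - 45315) = (1/16020 + 42507)/(971 - 45315) = (680962141/16020)/(-44344) = (680962141/16020)*(-1/44344) = -680962141/710390880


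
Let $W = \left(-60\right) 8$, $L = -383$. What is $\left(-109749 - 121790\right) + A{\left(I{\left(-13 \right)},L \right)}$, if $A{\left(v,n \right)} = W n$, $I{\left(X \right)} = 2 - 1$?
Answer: $-47699$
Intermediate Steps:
$W = -480$
$I{\left(X \right)} = 1$
$A{\left(v,n \right)} = - 480 n$
$\left(-109749 - 121790\right) + A{\left(I{\left(-13 \right)},L \right)} = \left(-109749 - 121790\right) - -183840 = -231539 + 183840 = -47699$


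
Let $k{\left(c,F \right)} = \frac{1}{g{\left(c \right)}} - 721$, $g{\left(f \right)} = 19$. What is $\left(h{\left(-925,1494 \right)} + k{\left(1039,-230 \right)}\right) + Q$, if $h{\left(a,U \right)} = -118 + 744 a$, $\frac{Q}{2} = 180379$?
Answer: $- \frac{6237338}{19} \approx -3.2828 \cdot 10^{5}$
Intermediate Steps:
$Q = 360758$ ($Q = 2 \cdot 180379 = 360758$)
$k{\left(c,F \right)} = - \frac{13698}{19}$ ($k{\left(c,F \right)} = \frac{1}{19} - 721 = - \frac{13698}{19}$)
$\left(h{\left(-925,1494 \right)} + k{\left(1039,-230 \right)}\right) + Q = \left(\left(-118 + 744 \left(-925\right)\right) - \frac{13698}{19}\right) + 360758 = \left(\left(-118 - 688200\right) - \frac{13698}{19}\right) + 360758 = \left(-688318 - \frac{13698}{19}\right) + 360758 = - \frac{13091740}{19} + 360758 = - \frac{6237338}{19}$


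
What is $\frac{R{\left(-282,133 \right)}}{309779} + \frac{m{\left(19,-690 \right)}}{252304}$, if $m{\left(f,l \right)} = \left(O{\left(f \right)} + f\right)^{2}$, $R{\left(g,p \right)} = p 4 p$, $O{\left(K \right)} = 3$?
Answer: $\frac{4500488715}{19539620204} \approx 0.23033$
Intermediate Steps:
$R{\left(g,p \right)} = 4 p^{2}$ ($R{\left(g,p \right)} = 4 p p = 4 p^{2}$)
$m{\left(f,l \right)} = \left(3 + f\right)^{2}$
$\frac{R{\left(-282,133 \right)}}{309779} + \frac{m{\left(19,-690 \right)}}{252304} = \frac{4 \cdot 133^{2}}{309779} + \frac{\left(3 + 19\right)^{2}}{252304} = 4 \cdot 17689 \cdot \frac{1}{309779} + 22^{2} \cdot \frac{1}{252304} = 70756 \cdot \frac{1}{309779} + 484 \cdot \frac{1}{252304} = \frac{70756}{309779} + \frac{121}{63076} = \frac{4500488715}{19539620204}$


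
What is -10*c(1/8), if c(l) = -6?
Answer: 60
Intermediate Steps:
-10*c(1/8) = -10*(-6) = 60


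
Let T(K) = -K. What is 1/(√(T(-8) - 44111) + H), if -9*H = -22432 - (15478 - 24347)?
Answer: 1507/2315152 - I*√44103/2315152 ≈ 0.00065093 - 9.071e-5*I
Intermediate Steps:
H = 1507 (H = -(-22432 - (15478 - 24347))/9 = -(-22432 - 1*(-8869))/9 = -(-22432 + 8869)/9 = -⅑*(-13563) = 1507)
1/(√(T(-8) - 44111) + H) = 1/(√(-1*(-8) - 44111) + 1507) = 1/(√(8 - 44111) + 1507) = 1/(√(-44103) + 1507) = 1/(I*√44103 + 1507) = 1/(1507 + I*√44103)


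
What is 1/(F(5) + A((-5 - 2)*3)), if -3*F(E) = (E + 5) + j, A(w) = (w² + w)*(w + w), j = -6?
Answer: -3/52924 ≈ -5.6685e-5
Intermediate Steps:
A(w) = 2*w*(w + w²) (A(w) = (w + w²)*(2*w) = 2*w*(w + w²))
F(E) = ⅓ - E/3 (F(E) = -((E + 5) - 6)/3 = -((5 + E) - 6)/3 = -(-1 + E)/3 = ⅓ - E/3)
1/(F(5) + A((-5 - 2)*3)) = 1/((⅓ - ⅓*5) + 2*((-5 - 2)*3)²*(1 + (-5 - 2)*3)) = 1/((⅓ - 5/3) + 2*(-7*3)²*(1 - 7*3)) = 1/(-4/3 + 2*(-21)²*(1 - 21)) = 1/(-4/3 + 2*441*(-20)) = 1/(-4/3 - 17640) = 1/(-52924/3) = -3/52924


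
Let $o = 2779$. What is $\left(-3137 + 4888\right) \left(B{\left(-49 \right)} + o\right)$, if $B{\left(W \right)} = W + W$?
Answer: $4694431$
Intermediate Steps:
$B{\left(W \right)} = 2 W$
$\left(-3137 + 4888\right) \left(B{\left(-49 \right)} + o\right) = \left(-3137 + 4888\right) \left(2 \left(-49\right) + 2779\right) = 1751 \left(-98 + 2779\right) = 1751 \cdot 2681 = 4694431$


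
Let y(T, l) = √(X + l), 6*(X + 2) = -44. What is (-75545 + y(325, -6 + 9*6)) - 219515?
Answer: -295060 + 2*√87/3 ≈ -2.9505e+5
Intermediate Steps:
X = -28/3 (X = -2 + (⅙)*(-44) = -2 - 22/3 = -28/3 ≈ -9.3333)
y(T, l) = √(-28/3 + l)
(-75545 + y(325, -6 + 9*6)) - 219515 = (-75545 + √(-84 + 9*(-6 + 9*6))/3) - 219515 = (-75545 + √(-84 + 9*(-6 + 54))/3) - 219515 = (-75545 + √(-84 + 9*48)/3) - 219515 = (-75545 + √(-84 + 432)/3) - 219515 = (-75545 + √348/3) - 219515 = (-75545 + (2*√87)/3) - 219515 = (-75545 + 2*√87/3) - 219515 = -295060 + 2*√87/3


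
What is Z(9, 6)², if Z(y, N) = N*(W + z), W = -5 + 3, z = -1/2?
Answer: 225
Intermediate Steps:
z = -½ (z = -1*½ = -½ ≈ -0.50000)
W = -2
Z(y, N) = -5*N/2 (Z(y, N) = N*(-2 - ½) = N*(-5/2) = -5*N/2)
Z(9, 6)² = (-5/2*6)² = (-15)² = 225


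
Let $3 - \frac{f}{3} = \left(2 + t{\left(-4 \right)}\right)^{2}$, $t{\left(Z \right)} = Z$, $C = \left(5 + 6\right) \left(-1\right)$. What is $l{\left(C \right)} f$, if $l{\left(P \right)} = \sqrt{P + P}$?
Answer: $- 3 i \sqrt{22} \approx - 14.071 i$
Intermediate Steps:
$C = -11$ ($C = 11 \left(-1\right) = -11$)
$f = -3$ ($f = 9 - 3 \left(2 - 4\right)^{2} = 9 - 3 \left(-2\right)^{2} = 9 - 12 = -3$)
$l{\left(P \right)} = \sqrt{2} \sqrt{P}$ ($l{\left(P \right)} = \sqrt{2 P} = \sqrt{2} \sqrt{P}$)
$l{\left(C \right)} f = \sqrt{2} \sqrt{-11} \left(-3\right) = \sqrt{2} i \sqrt{11} \left(-3\right) = i \sqrt{22} \left(-3\right) = - 3 i \sqrt{22}$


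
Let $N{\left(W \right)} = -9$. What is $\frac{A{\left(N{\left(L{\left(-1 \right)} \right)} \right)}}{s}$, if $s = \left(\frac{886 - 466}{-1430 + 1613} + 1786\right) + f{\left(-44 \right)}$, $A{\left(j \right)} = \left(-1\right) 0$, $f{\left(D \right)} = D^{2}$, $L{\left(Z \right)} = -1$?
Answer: $0$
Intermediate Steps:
$A{\left(j \right)} = 0$
$s = \frac{227182}{61}$ ($s = \left(\frac{886 - 466}{-1430 + 1613} + 1786\right) + \left(-44\right)^{2} = \left(\frac{420}{183} + 1786\right) + 1936 = \left(420 \cdot \frac{1}{183} + 1786\right) + 1936 = \left(\frac{140}{61} + 1786\right) + 1936 = \frac{109086}{61} + 1936 = \frac{227182}{61} \approx 3724.3$)
$\frac{A{\left(N{\left(L{\left(-1 \right)} \right)} \right)}}{s} = \frac{0}{\frac{227182}{61}} = 0 \cdot \frac{61}{227182} = 0$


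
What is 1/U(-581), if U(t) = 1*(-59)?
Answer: -1/59 ≈ -0.016949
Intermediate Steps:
U(t) = -59
1/U(-581) = 1/(-59) = -1/59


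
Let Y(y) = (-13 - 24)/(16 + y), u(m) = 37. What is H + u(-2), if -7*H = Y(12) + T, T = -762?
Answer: 28625/196 ≈ 146.05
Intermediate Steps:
Y(y) = -37/(16 + y)
H = 21373/196 (H = -(-37/(16 + 12) - 762)/7 = -(-37/28 - 762)/7 = -1/7*(-21373/28) = 21373/196 ≈ 109.05)
H + u(-2) = 21373/196 + 37 = 28625/196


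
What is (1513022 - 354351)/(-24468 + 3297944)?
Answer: 1158671/3273476 ≈ 0.35396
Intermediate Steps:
(1513022 - 354351)/(-24468 + 3297944) = 1158671/3273476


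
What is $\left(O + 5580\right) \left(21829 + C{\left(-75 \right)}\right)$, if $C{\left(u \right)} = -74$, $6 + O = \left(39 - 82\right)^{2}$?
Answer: $161487365$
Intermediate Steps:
$O = 1843$ ($O = -6 + \left(39 - 82\right)^{2} = -6 + \left(-43\right)^{2} = -6 + 1849 = 1843$)
$\left(O + 5580\right) \left(21829 + C{\left(-75 \right)}\right) = \left(1843 + 5580\right) \left(21829 - 74\right) = 7423 \cdot 21755 = 161487365$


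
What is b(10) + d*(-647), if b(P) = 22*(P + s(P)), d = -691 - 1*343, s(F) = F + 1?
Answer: 669460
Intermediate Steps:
s(F) = 1 + F
d = -1034 (d = -691 - 343 = -1034)
b(P) = 22 + 44*P (b(P) = 22*(P + (1 + P)) = 22*(1 + 2*P) = 22 + 44*P)
b(10) + d*(-647) = (22 + 44*10) - 1034*(-647) = (22 + 440) + 668998 = 462 + 668998 = 669460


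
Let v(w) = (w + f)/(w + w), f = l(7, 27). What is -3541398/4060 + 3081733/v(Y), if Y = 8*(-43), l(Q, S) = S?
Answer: 614787180791/91930 ≈ 6.6876e+6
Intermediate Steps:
Y = -344
f = 27
v(w) = (27 + w)/(2*w) (v(w) = (w + 27)/(w + w) = (27 + w)/((2*w)) = (27 + w)*(1/(2*w)) = (27 + w)/(2*w))
-3541398/4060 + 3081733/v(Y) = -3541398/4060 + 3081733/(((½)*(27 - 344)/(-344))) = -3541398*1/4060 + 3081733/(((½)*(-1/344)*(-317))) = -252957/290 + 3081733/(317/688) = -252957/290 + 3081733*(688/317) = -252957/290 + 2120232304/317 = 614787180791/91930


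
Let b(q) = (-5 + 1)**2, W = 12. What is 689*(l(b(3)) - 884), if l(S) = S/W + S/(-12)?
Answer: -609076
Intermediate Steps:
b(q) = 16 (b(q) = (-4)**2 = 16)
l(S) = 0 (l(S) = S/12 + S/(-12) = S*(1/12) + S*(-1/12) = S/12 - S/12 = 0)
689*(l(b(3)) - 884) = 689*(0 - 884) = 689*(-884) = -609076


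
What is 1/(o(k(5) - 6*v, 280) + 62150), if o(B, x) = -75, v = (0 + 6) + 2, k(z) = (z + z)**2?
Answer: 1/62075 ≈ 1.6110e-5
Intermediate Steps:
k(z) = 4*z**2 (k(z) = (2*z)**2 = 4*z**2)
v = 8 (v = 6 + 2 = 8)
1/(o(k(5) - 6*v, 280) + 62150) = 1/(-75 + 62150) = 1/62075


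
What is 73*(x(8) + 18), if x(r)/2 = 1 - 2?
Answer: 1168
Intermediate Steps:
x(r) = -2 (x(r) = 2*(1 - 2) = 2*(-1) = -2)
73*(x(8) + 18) = 73*(-2 + 18) = 73*16 = 1168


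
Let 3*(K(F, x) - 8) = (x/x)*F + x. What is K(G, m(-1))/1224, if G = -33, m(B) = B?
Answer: -5/1836 ≈ -0.0027233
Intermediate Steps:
K(F, x) = 8 + F/3 + x/3 (K(F, x) = 8 + ((x/x)*F + x)/3 = 8 + (1*F + x)/3 = 8 + (F + x)/3 = 8 + (F/3 + x/3) = 8 + F/3 + x/3)
K(G, m(-1))/1224 = (8 + (1/3)*(-33) + (1/3)*(-1))/1224 = (8 - 11 - 1/3)*(1/1224) = -10/3*1/1224 = -5/1836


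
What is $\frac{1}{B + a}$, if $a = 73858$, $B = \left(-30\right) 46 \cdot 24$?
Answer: $\frac{1}{40738} \approx 2.4547 \cdot 10^{-5}$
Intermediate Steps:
$B = -33120$ ($B = \left(-1380\right) 24 = -33120$)
$\frac{1}{B + a} = \frac{1}{-33120 + 73858} = \frac{1}{40738}$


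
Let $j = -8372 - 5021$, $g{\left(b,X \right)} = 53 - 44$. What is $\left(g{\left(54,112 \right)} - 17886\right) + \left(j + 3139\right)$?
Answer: $-28131$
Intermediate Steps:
$g{\left(b,X \right)} = 9$ ($g{\left(b,X \right)} = 53 - 44 = 9$)
$j = -13393$
$\left(g{\left(54,112 \right)} - 17886\right) + \left(j + 3139\right) = \left(9 - 17886\right) + \left(-13393 + 3139\right) = \left(9 - 17886\right) - 10254 = -17877 - 10254 = -28131$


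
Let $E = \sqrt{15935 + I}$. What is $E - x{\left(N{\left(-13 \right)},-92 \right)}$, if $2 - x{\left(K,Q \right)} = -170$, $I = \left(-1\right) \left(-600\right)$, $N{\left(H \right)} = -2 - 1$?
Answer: $-172 + \sqrt{16535} \approx -43.411$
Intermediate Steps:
$N{\left(H \right)} = -3$
$I = 600$
$x{\left(K,Q \right)} = 172$ ($x{\left(K,Q \right)} = 2 - -170 = 2 + 170 = 172$)
$E = \sqrt{16535}$ ($E = \sqrt{15935 + 600} = \sqrt{16535} \approx 128.59$)
$E - x{\left(N{\left(-13 \right)},-92 \right)} = \sqrt{16535} - 172 = -172 + \sqrt{16535}$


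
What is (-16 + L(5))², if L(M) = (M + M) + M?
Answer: 1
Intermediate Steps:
L(M) = 3*M (L(M) = 2*M + M = 3*M)
(-16 + L(5))² = (-16 + 3*5)² = (-16 + 15)² = (-1)² = 1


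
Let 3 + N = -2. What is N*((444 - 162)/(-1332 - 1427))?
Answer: 1410/2759 ≈ 0.51105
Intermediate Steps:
N = -5 (N = -3 - 2 = -5)
N*((444 - 162)/(-1332 - 1427)) = -5*(444 - 162)/(-1332 - 1427) = -1410/(-2759) = -1410*(-1)/2759 = -5*(-282/2759) = 1410/2759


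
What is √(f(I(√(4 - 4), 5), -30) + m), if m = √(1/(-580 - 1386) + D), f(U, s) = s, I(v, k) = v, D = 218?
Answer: √(-115954680 + 33422*√2915578)/1966 ≈ 3.9032*I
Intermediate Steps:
m = 17*√2915578/1966 (m = √(1/(-580 - 1386) + 218) = √(1/(-1966) + 218) = √(-1/1966 + 218) = √(428587/1966) = 17*√2915578/1966 ≈ 14.765)
√(f(I(√(4 - 4), 5), -30) + m) = √(-30 + 17*√2915578/1966)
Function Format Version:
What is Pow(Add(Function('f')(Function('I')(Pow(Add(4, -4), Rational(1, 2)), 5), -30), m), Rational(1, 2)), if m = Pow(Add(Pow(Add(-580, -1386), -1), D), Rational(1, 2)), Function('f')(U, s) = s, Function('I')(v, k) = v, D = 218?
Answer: Mul(Rational(1, 1966), Pow(Add(-115954680, Mul(33422, Pow(2915578, Rational(1, 2)))), Rational(1, 2))) ≈ Mul(3.9032, I)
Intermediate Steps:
m = Mul(Rational(17, 1966), Pow(2915578, Rational(1, 2))) (m = Pow(Add(Pow(Add(-580, -1386), -1), 218), Rational(1, 2)) = Pow(Add(Pow(-1966, -1), 218), Rational(1, 2)) = Pow(Add(Rational(-1, 1966), 218), Rational(1, 2)) = Pow(Rational(428587, 1966), Rational(1, 2)) = Mul(Rational(17, 1966), Pow(2915578, Rational(1, 2))) ≈ 14.765)
Pow(Add(Function('f')(Function('I')(Pow(Add(4, -4), Rational(1, 2)), 5), -30), m), Rational(1, 2)) = Pow(Add(-30, Mul(Rational(17, 1966), Pow(2915578, Rational(1, 2)))), Rational(1, 2))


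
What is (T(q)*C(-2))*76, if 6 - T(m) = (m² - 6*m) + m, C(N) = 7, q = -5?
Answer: -23408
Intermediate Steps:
T(m) = 6 - m² + 5*m (T(m) = 6 - ((m² - 6*m) + m) = 6 - (m² - 5*m) = 6 + (-m² + 5*m) = 6 - m² + 5*m)
(T(q)*C(-2))*76 = ((6 - 1*(-5)² + 5*(-5))*7)*76 = ((6 - 1*25 - 25)*7)*76 = ((6 - 25 - 25)*7)*76 = -44*7*76 = -308*76 = -23408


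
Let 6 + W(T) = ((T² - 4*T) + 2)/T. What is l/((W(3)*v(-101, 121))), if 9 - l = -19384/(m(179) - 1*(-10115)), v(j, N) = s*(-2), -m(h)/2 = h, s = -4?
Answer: -321591/1483064 ≈ -0.21684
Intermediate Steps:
m(h) = -2*h
v(j, N) = 8 (v(j, N) = -4*(-2) = 8)
l = 107197/9757 (l = 9 - (-19384)/(-2*179 - 1*(-10115)) = 9 - (-19384)/(-358 + 10115) = 9 - (-19384)/9757 = 9 - 1*(-19384/9757) = 9 + 19384/9757 = 107197/9757 ≈ 10.987)
W(T) = -6 + (2 + T² - 4*T)/T (W(T) = -6 + ((T² - 4*T) + 2)/T = -6 + (2 + T² - 4*T)/T)
l/((W(3)*v(-101, 121))) = 107197/(9757*(((-10 + 3 + 2/3)*8))) = 107197/(9757*(((-10 + 3 + 2*(⅓))*8))) = 107197/(9757*(((-10 + 3 + ⅔)*8))) = 107197/(9757*((-19/3*8))) = 107197/(9757*(-152/3)) = (107197/9757)*(-3/152) = -321591/1483064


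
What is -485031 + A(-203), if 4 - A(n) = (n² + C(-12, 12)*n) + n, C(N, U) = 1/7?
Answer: -526004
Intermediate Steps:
C(N, U) = ⅐
A(n) = 4 - n² - 8*n/7 (A(n) = 4 - ((n² + n/7) + n) = 4 - (n² + 8*n/7) = 4 + (-n² - 8*n/7) = 4 - n² - 8*n/7)
-485031 + A(-203) = -485031 + (4 - 1*(-203)² - 8/7*(-203)) = -485031 + (4 - 1*41209 + 232) = -485031 + (4 - 41209 + 232) = -485031 - 40973 = -526004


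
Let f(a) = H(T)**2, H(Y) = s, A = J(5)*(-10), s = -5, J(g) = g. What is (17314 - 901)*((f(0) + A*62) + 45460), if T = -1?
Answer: 695665005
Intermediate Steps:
A = -50 (A = 5*(-10) = -50)
H(Y) = -5
f(a) = 25 (f(a) = (-5)**2 = 25)
(17314 - 901)*((f(0) + A*62) + 45460) = (17314 - 901)*((25 - 50*62) + 45460) = 16413*((25 - 3100) + 45460) = 16413*(-3075 + 45460) = 16413*42385 = 695665005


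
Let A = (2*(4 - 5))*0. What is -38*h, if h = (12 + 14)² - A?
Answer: -25688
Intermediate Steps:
A = 0 (A = (2*(-1))*0 = -2*0 = 0)
h = 676 (h = (12 + 14)² - 1*0 = 26² + 0 = 676 + 0 = 676)
-38*h = -38*676 = -25688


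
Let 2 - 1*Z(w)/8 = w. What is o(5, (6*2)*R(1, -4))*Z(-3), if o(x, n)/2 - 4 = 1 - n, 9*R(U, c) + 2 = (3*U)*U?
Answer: 880/3 ≈ 293.33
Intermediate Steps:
R(U, c) = -2/9 + U²/3 (R(U, c) = -2/9 + ((3*U)*U)/9 = -2/9 + (3*U²)/9 = -2/9 + U²/3)
Z(w) = 16 - 8*w
o(x, n) = 10 - 2*n (o(x, n) = 8 + 2*(1 - n) = 8 + (2 - 2*n) = 10 - 2*n)
o(5, (6*2)*R(1, -4))*Z(-3) = (10 - 2*6*2*(-2/9 + (⅓)*1²))*(16 - 8*(-3)) = (10 - 24*(-2/9 + (⅓)*1))*(16 + 24) = (10 - 24*(-2/9 + ⅓))*40 = (10 - 24/9)*40 = (10 - 2*4/3)*40 = (10 - 8/3)*40 = (22/3)*40 = 880/3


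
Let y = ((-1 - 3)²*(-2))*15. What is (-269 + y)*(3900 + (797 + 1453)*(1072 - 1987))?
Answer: 1539082650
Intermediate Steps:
y = -480 (y = ((-4)²*(-2))*15 = (16*(-2))*15 = -32*15 = -480)
(-269 + y)*(3900 + (797 + 1453)*(1072 - 1987)) = (-269 - 480)*(3900 + (797 + 1453)*(1072 - 1987)) = -749*(3900 + 2250*(-915)) = -749*(3900 - 2058750) = -749*(-2054850) = 1539082650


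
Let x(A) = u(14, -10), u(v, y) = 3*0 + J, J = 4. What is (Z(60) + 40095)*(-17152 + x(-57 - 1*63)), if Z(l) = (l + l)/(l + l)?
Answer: -687566208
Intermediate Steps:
u(v, y) = 4 (u(v, y) = 3*0 + 4 = 0 + 4 = 4)
x(A) = 4
Z(l) = 1 (Z(l) = (2*l)/((2*l)) = (2*l)*(1/(2*l)) = 1)
(Z(60) + 40095)*(-17152 + x(-57 - 1*63)) = (1 + 40095)*(-17152 + 4) = 40096*(-17148) = -687566208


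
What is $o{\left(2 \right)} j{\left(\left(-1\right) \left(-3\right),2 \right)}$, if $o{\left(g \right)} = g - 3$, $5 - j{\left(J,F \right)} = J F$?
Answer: $1$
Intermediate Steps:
$j{\left(J,F \right)} = 5 - F J$ ($j{\left(J,F \right)} = 5 - J F = 5 - F J$)
$o{\left(g \right)} = -3 + g$
$o{\left(2 \right)} j{\left(\left(-1\right) \left(-3\right),2 \right)} = \left(-3 + 2\right) \left(5 - 2 \left(\left(-1\right) \left(-3\right)\right)\right) = - (5 - 2 \cdot 3) = - (5 - 6) = \left(-1\right) \left(-1\right) = 1$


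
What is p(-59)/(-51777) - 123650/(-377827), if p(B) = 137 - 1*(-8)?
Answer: 6347441135/19562748579 ≈ 0.32447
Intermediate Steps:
p(B) = 145 (p(B) = 137 + 8 = 145)
p(-59)/(-51777) - 123650/(-377827) = 145/(-51777) - 123650/(-377827) = 145*(-1/51777) - 123650*(-1/377827) = -145/51777 + 123650/377827 = 6347441135/19562748579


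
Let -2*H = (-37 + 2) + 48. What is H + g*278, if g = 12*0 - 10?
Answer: -5573/2 ≈ -2786.5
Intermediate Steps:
g = -10 (g = 0 - 10 = -10)
H = -13/2 (H = -((-37 + 2) + 48)/2 = -(-35 + 48)/2 = -1/2*13 = -13/2 ≈ -6.5000)
H + g*278 = -13/2 - 10*278 = -13/2 - 2780 = -5573/2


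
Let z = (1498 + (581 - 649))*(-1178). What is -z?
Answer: 1684540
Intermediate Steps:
z = -1684540 (z = (1498 - 68)*(-1178) = 1430*(-1178) = -1684540)
-z = -1*(-1684540) = 1684540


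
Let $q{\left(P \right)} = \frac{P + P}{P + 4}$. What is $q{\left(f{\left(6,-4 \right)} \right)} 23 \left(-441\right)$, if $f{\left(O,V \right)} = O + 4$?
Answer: $-14490$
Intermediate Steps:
$f{\left(O,V \right)} = 4 + O$
$q{\left(P \right)} = \frac{2 P}{4 + P}$
$q{\left(f{\left(6,-4 \right)} \right)} 23 \left(-441\right) = \frac{2 \left(4 + 6\right)}{4 + \left(4 + 6\right)} 23 \left(-441\right) = 2 \cdot 10 \frac{1}{4 + 10} \cdot 23 \left(-441\right) = 2 \cdot 10 \cdot \frac{1}{14} \cdot 23 \left(-441\right) = \frac{10}{7} \cdot 23 \left(-441\right) = \frac{230}{7} \left(-441\right) = -14490$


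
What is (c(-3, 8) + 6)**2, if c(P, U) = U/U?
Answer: 49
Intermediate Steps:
c(P, U) = 1
(c(-3, 8) + 6)**2 = (1 + 6)**2 = 7**2 = 49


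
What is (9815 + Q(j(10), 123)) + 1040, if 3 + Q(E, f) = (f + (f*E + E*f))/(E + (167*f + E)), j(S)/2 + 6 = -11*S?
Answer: 217818655/20077 ≈ 10849.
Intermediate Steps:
j(S) = -12 - 22*S (j(S) = -12 + 2*(-11*S) = -12 - 22*S)
Q(E, f) = -3 + (f + 2*E*f)/(2*E + 167*f) (Q(E, f) = -3 + (f + (f*E + E*f))/(E + (167*f + E)) = -3 + (f + (E*f + E*f))/(E + (E + 167*f)) = -3 + (f + 2*E*f)/(2*E + 167*f))
(9815 + Q(j(10), 123)) + 1040 = (9815 + 2*(-250*123 - 3*(-12 - 22*10) + (-12 - 22*10)*123)/(2*(-12 - 22*10) + 167*123)) + 1040 = (9815 + 2*(-30750 - 3*(-12 - 220) + (-12 - 220)*123)/(2*(-12 - 220) + 20541)) + 1040 = (9815 + 2*(-30750 - 3*(-232) - 232*123)/(2*(-232) + 20541)) + 1040 = (9815 + 2*(-30750 + 696 - 28536)/(-464 + 20541)) + 1040 = (9815 + 2*(-58590)/20077) + 1040 = (9815 + 2*(1/20077)*(-58590)) + 1040 = (9815 - 117180/20077) + 1040 = 196938575/20077 + 1040 = 217818655/20077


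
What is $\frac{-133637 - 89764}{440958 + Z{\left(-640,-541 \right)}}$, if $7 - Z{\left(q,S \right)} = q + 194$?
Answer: $- \frac{74467}{147137} \approx -0.50611$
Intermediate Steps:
$Z{\left(q,S \right)} = -187 - q$ ($Z{\left(q,S \right)} = 7 - \left(q + 194\right) = 7 - \left(194 + q\right) = -187 - q$)
$\frac{-133637 - 89764}{440958 + Z{\left(-640,-541 \right)}} = \frac{-133637 - 89764}{440958 - -453} = - \frac{223401}{440958 + \left(-187 + 640\right)} = - \frac{223401}{440958 + 453} = - \frac{223401}{441411} = \left(-223401\right) \frac{1}{441411} = - \frac{74467}{147137}$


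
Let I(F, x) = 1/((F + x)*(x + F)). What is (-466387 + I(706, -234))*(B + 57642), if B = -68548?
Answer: 566586120352371/111392 ≈ 5.0864e+9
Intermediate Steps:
I(F, x) = (F + x)⁻² (I(F, x) = 1/((F + x)*(F + x)) = 1/((F + x)²) = (F + x)⁻²)
(-466387 + I(706, -234))*(B + 57642) = (-466387 + (706 - 234)⁻²)*(-68548 + 57642) = (-466387 + 472⁻²)*(-10906) = (-466387 + 1/222784)*(-10906) = -103903561407/222784*(-10906) = 566586120352371/111392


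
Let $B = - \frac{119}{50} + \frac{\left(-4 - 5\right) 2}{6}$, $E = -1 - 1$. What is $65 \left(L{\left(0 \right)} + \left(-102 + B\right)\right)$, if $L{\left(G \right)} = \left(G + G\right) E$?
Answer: $- \frac{69797}{10} \approx -6979.7$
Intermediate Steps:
$E = -2$
$B = - \frac{269}{50}$ ($B = \left(-119\right) \frac{1}{50} + \left(-9\right) 2 \cdot \frac{1}{6} = - \frac{119}{50} - 3 = - \frac{269}{50} \approx -5.38$)
$L{\left(G \right)} = - 4 G$ ($L{\left(G \right)} = \left(G + G\right) \left(-2\right) = 2 G \left(-2\right) = - 4 G$)
$65 \left(L{\left(0 \right)} + \left(-102 + B\right)\right) = 65 \left(\left(-4\right) 0 - \frac{5369}{50}\right) = 65 \left(0 - \frac{5369}{50}\right) = 65 \left(- \frac{5369}{50}\right) = - \frac{69797}{10}$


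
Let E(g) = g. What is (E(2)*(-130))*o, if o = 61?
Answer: -15860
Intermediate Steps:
(E(2)*(-130))*o = (2*(-130))*61 = -260*61 = -15860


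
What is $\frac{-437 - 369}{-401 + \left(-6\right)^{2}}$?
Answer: $\frac{806}{365} \approx 2.2082$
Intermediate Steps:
$\frac{-437 - 369}{-401 + \left(-6\right)^{2}} = - \frac{806}{-401 + 36} = - \frac{806}{-365} = \left(-806\right) \left(- \frac{1}{365}\right) = \frac{806}{365}$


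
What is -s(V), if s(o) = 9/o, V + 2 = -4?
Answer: 3/2 ≈ 1.5000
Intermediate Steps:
V = -6 (V = -2 - 4 = -6)
-s(V) = -9/(-6) = -9*(-1)/6 = -1*(-3/2) = 3/2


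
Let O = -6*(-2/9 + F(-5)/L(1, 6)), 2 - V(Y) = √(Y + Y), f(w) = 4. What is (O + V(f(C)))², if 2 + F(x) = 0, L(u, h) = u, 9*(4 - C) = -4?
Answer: 2188/9 - 184*√2/3 ≈ 156.37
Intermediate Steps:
C = 40/9 (C = 4 - ⅑*(-4) = 4 + 4/9 = 40/9 ≈ 4.4444)
F(x) = -2 (F(x) = -2 + 0 = -2)
V(Y) = 2 - √2*√Y (V(Y) = 2 - √(Y + Y) = 2 - √(2*Y) = 2 - √2*√Y)
O = 40/3 (O = -6*(-2/9 - 2/1) = -6*(-2*⅑ - 2*1) = -6*(-2/9 - 2) = -6*(-20/9) = 40/3 ≈ 13.333)
(O + V(f(C)))² = (40/3 + (2 - √2*√4))² = (40/3 + (2 - 1*√2*2))² = (40/3 + (2 - 2*√2))² = (46/3 - 2*√2)²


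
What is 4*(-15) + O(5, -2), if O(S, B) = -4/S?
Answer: -304/5 ≈ -60.800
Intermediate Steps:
4*(-15) + O(5, -2) = 4*(-15) - 4/5 = -60 - 4*1/5 = -60 - 4/5 = -304/5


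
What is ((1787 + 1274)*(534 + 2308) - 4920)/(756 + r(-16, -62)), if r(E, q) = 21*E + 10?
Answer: 4347221/215 ≈ 20220.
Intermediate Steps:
r(E, q) = 10 + 21*E
((1787 + 1274)*(534 + 2308) - 4920)/(756 + r(-16, -62)) = ((1787 + 1274)*(534 + 2308) - 4920)/(756 + (10 + 21*(-16))) = (3061*2842 - 4920)/(756 + (10 - 336)) = (8699362 - 4920)/(756 - 326) = 8694442/430 = 8694442*(1/430) = 4347221/215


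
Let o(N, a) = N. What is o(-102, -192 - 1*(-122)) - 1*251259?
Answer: -251361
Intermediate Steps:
o(-102, -192 - 1*(-122)) - 1*251259 = -102 - 1*251259 = -102 - 251259 = -251361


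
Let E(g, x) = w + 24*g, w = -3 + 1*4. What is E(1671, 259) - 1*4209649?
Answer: -4169544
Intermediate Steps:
w = 1 (w = -3 + 4 = 1)
E(g, x) = 1 + 24*g
E(1671, 259) - 1*4209649 = (1 + 24*1671) - 1*4209649 = (1 + 40104) - 4209649 = 40105 - 4209649 = -4169544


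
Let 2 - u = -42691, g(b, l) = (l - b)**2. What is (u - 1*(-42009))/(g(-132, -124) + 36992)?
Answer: 14117/6176 ≈ 2.2858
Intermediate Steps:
u = 42693 (u = 2 - 1*(-42691) = 2 + 42691 = 42693)
(u - 1*(-42009))/(g(-132, -124) + 36992) = (42693 - 1*(-42009))/((-132 - 1*(-124))**2 + 36992) = (42693 + 42009)/((-132 + 124)**2 + 36992) = 84702/((-8)**2 + 36992) = 84702/(64 + 36992) = 84702/37056 = 84702*(1/37056) = 14117/6176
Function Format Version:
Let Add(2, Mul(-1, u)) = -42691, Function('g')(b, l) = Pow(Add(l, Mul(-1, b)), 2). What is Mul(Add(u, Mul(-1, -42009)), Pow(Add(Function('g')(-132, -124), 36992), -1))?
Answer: Rational(14117, 6176) ≈ 2.2858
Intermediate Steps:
u = 42693 (u = Add(2, Mul(-1, -42691)) = Add(2, 42691) = 42693)
Mul(Add(u, Mul(-1, -42009)), Pow(Add(Function('g')(-132, -124), 36992), -1)) = Mul(Add(42693, Mul(-1, -42009)), Pow(Add(Pow(Add(-132, Mul(-1, -124)), 2), 36992), -1)) = Mul(Add(42693, 42009), Pow(Add(Pow(Add(-132, 124), 2), 36992), -1)) = Mul(84702, Pow(Add(Pow(-8, 2), 36992), -1)) = Mul(84702, Pow(Add(64, 36992), -1)) = Mul(84702, Pow(37056, -1)) = Mul(84702, Rational(1, 37056)) = Rational(14117, 6176)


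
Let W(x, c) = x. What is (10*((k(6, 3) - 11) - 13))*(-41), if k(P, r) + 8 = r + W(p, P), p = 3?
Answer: 10660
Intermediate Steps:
k(P, r) = -5 + r (k(P, r) = -8 + (r + 3) = -8 + (3 + r) = -5 + r)
(10*((k(6, 3) - 11) - 13))*(-41) = (10*(((-5 + 3) - 11) - 13))*(-41) = (10*((-2 - 11) - 13))*(-41) = (10*(-13 - 13))*(-41) = (10*(-26))*(-41) = -260*(-41) = 10660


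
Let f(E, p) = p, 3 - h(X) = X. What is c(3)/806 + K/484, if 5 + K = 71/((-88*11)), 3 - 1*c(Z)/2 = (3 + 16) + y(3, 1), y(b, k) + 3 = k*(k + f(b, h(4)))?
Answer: -620753/14523872 ≈ -0.042740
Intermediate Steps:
h(X) = 3 - X
y(b, k) = -3 + k*(-1 + k) (y(b, k) = -3 + k*(k + (3 - 1*4)) = -3 + k*(k + (3 - 4)) = -3 + k*(k - 1) = -3 + k*(-1 + k))
c(Z) = -26 (c(Z) = 6 - 2*((3 + 16) + (-3 + 1² - 1*1)) = 6 - 2*(19 + (-3 + 1 - 1)) = 6 - 2*(19 - 3) = 6 - 2*16 = 6 - 32 = -26)
K = -4911/968 (K = -5 + 71/((-88*11)) = -5 + 71/(-968) = -5 + 71*(-1/968) = -5 - 71/968 = -4911/968 ≈ -5.0733)
c(3)/806 + K/484 = -26/806 - 4911/968/484 = -26*1/806 - 4911/968*1/484 = -1/31 - 4911/468512 = -620753/14523872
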